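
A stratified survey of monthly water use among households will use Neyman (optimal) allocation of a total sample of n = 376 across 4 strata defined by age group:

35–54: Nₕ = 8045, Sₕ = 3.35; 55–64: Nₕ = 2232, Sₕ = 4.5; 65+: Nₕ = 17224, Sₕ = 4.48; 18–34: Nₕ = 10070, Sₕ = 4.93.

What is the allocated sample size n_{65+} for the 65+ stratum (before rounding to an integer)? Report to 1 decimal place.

177.1

Neyman allocation: nₕ = n·NₕSₕ / Σⱼ NⱼSⱼ.
Σ NⱼSⱼ = 8045·3.35 + 2232·4.5 + 17224·4.48 + 10070·4.93 = 163803.37.
n_{65+} = 376·17224·4.48 / 163803.37 = 177.1.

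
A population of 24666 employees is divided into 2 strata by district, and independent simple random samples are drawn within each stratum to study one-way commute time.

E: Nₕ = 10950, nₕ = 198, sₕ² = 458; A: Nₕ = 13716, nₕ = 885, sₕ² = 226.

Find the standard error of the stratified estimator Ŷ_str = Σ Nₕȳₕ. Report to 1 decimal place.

17812.3

Var(Ŷ_str) = Σₕ Nₕ²(1 − fₕ)sₕ²/nₕ.
E: 10950²·(1 − 198/10950)·458/198 = 2.7233513 × 10^8.
A: 13716²·(1 − 885/13716)·226/885 = 4.4942078 × 10^7.
Sum = 3.1727721 × 10^8.
SE = √(3.1727721 × 10^8) = 17812.3.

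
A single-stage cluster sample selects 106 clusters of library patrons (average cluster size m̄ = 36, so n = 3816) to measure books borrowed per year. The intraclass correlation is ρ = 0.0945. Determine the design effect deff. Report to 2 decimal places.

deff = 1 + (36 − 1)·0.0945 = 1 + 3.3075 = 4.3075.

4.31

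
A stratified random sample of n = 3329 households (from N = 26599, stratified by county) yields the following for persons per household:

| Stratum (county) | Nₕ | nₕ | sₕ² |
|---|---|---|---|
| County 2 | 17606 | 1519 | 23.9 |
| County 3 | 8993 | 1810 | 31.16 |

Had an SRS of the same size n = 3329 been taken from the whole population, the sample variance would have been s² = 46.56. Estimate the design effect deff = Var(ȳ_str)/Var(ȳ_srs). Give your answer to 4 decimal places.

0.6432

Var(ȳ_str) = Σ Wₕ²(1−fₕ)sₕ²/nₕ with Wₕ = Nₕ/26599:
  County 2: (17606/26599)²·(1−1519/17606)·23.9/1519 = 0.006298618
  County 3: (8993/26599)²·(1−1810/8993)·31.16/1810 = 0.0015718052
  → Var(ȳ_str) = 0.0078704232.
Var(ȳ_srs) = (1 − 3329/26599)·46.56/3329 = 0.01223574.
deff = 0.0078704232 / 0.01223574 = 0.6432.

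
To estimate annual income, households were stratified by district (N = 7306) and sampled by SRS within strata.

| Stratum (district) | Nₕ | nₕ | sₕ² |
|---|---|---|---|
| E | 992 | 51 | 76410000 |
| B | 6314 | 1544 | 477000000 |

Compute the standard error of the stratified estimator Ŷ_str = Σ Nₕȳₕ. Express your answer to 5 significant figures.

Var(Ŷ_str) = Σₕ Nₕ²(1 − fₕ)sₕ²/nₕ.
E: 992²·(1 − 51/992)·76410000/51 = 1.3985607 × 10^12.
B: 6314²·(1 − 1544/6314)·477000000/1544 = 9.3045214 × 10^12.
Sum = 1.0703082 × 10^13.
SE = √(1.0703082 × 10^13) = 3.2716 × 10^6.

3.2716 × 10^6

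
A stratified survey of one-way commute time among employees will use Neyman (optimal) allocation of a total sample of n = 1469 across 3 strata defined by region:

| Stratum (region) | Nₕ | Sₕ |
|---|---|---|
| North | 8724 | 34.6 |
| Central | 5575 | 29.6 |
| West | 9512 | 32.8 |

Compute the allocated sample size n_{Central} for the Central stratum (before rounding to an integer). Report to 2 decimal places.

311.24

Neyman allocation: nₕ = n·NₕSₕ / Σⱼ NⱼSⱼ.
Σ NⱼSⱼ = 8724·34.6 + 5575·29.6 + 9512·32.8 = 778864.
n_{Central} = 1469·5575·29.6 / 778864 = 311.24.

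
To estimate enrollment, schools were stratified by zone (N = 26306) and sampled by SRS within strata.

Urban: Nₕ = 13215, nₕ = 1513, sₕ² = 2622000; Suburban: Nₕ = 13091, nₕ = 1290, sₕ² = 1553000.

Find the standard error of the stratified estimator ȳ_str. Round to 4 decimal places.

Var(ȳ_str) = Σₕ Wₕ²(1 − fₕ)sₕ²/nₕ with Wₕ = Nₕ/N, N = 26306.
Urban: Wₕ = 0.50235688; term = 0.50235688²·(1 − 0.11449111)·2622000/1513 = 387.2678.
Suburban: Wₕ = 0.49764312; term = 0.49764312²·(1 − 0.09854098)·1553000/1290 = 268.75945.
Sum = 656.02725.
SE = √(656.02725) = 25.6130.

25.6130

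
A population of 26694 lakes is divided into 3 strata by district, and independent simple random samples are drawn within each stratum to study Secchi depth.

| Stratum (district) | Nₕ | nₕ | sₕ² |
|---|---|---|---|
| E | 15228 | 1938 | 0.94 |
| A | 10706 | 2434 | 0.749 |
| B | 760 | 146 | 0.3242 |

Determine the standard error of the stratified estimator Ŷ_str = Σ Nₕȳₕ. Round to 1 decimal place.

355.6

Var(Ŷ_str) = Σₕ Nₕ²(1 − fₕ)sₕ²/nₕ.
E: 15228²·(1 − 1938/15228)·0.94/1938 = 98161.668.
A: 10706²·(1 − 2434/10706)·0.749/2434 = 27252.039.
B: 760²·(1 − 146/760)·0.3242/146 = 1036.1965.
Sum = 126449.9.
SE = √(126449.9) = 355.6.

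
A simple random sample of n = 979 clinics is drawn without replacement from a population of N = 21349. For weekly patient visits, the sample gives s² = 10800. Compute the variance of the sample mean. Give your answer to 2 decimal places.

Under SRS without replacement, Var(ȳ) = (1 − f)·s²/n with f = n/N = 979/21349 = 0.04585695.
Var(ȳ) = (1 − 0.04585695)·10800/979 = 0.95414305·11.031665 = 10.525786.

10.53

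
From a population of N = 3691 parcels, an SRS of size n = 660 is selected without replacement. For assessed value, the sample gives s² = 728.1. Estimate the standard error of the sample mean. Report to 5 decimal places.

Under SRS without replacement, Var(ȳ) = (1 − f)·s²/n with f = n/N = 660/3691 = 0.17881333.
Var(ȳ) = (1 − 0.17881333)·728.1/660 = 0.82118667·1.1031818 = 0.9059182.
SE(ȳ) = √(0.9059182) = 0.95180.

0.95180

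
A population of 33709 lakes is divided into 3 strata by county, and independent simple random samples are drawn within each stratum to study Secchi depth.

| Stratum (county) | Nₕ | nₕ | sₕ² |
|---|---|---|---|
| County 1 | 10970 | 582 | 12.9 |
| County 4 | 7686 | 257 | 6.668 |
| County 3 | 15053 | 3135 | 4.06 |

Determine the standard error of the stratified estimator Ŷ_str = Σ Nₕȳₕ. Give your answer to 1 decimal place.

Var(Ŷ_str) = Σₕ Nₕ²(1 − fₕ)sₕ²/nₕ.
County 1: 10970²·(1 − 582/10970)·12.9/582 = 2.5258368 × 10^6.
County 4: 7686²·(1 − 257/7686)·6.668/257 = 1.4814712 × 10^6.
County 3: 15053²·(1 − 3135/15053)·4.06/3135 = 232335.16.
Sum = 4.2396432 × 10^6.
SE = √(4.2396432 × 10^6) = 2059.0.

2059.0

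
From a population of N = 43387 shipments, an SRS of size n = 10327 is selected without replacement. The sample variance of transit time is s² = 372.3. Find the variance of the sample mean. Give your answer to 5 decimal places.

Under SRS without replacement, Var(ȳ) = (1 − f)·s²/n with f = n/N = 10327/43387 = 0.23802061.
Var(ȳ) = (1 − 0.23802061)·372.3/10327 = 0.76197939·0.036051128 = 0.027470217.

0.02747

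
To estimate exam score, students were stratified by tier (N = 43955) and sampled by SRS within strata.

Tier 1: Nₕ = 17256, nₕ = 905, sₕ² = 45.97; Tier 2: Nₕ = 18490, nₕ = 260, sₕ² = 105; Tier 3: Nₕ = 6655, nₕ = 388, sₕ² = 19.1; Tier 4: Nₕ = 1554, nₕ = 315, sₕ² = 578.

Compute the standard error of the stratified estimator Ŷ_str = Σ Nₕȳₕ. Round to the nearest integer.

Var(Ŷ_str) = Σₕ Nₕ²(1 − fₕ)sₕ²/nₕ.
Tier 1: 17256²·(1 − 905/17256)·45.97/905 = 1.4332118 × 10^7.
Tier 2: 18490²·(1 − 260/18490)·105/260 = 1.3612551 × 10^8.
Tier 3: 6655²·(1 − 388/6655)·19.1/388 = 2.0530967 × 10^6.
Tier 4: 1554²·(1 − 315/1554)·578/315 = 3.5329672 × 10^6.
Sum = 1.5604369 × 10^8.
SE = √(1.5604369 × 10^8) = 12492.

12492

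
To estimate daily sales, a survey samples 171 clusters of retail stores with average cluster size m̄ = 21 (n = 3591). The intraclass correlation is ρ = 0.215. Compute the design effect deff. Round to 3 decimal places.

deff = 1 + (21 − 1)·0.215 = 1 + 4.3 = 5.3.

5.300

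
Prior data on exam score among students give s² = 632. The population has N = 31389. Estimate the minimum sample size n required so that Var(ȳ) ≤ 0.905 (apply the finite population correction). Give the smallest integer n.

Without fpc, n₀ = s²/D = 632/0.905 = 698.3425.
With fpc, (1 − n/N)·s²/n ≤ D requires n ≥ n₀/(1 + n₀/N) = 698.3425/(1 + 698.3425/31389) = 683.1439.
Rounding up, n = 684.

684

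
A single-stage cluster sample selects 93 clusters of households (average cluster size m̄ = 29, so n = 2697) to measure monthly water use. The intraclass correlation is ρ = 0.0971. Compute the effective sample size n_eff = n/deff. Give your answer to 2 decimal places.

deff = 1 + (29 − 1)·0.0971 = 1 + 2.7188 = 3.7188.
n_eff = 2697 / 3.7188 = 725.23.

725.23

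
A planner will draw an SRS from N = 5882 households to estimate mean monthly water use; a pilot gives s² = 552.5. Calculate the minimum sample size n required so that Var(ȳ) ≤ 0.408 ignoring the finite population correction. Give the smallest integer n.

Without fpc, n₀ = s²/D = 552.5/0.408 = 1354.1667.
Rounding up, n = 1355.

1355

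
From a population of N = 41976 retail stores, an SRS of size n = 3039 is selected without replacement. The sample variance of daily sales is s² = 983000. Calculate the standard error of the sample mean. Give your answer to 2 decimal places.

17.32

Under SRS without replacement, Var(ȳ) = (1 − f)·s²/n with f = n/N = 3039/41976 = 0.07239851.
Var(ȳ) = (1 − 0.07239851)·983000/3039 = 0.92760149·323.46167 = 300.04352.
SE(ȳ) = √(300.04352) = 17.32.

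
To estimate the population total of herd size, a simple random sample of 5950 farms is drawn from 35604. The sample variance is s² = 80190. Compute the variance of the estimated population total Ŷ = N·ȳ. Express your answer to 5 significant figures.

1.4229 × 10^10

Var(Ŷ) = N²·Var(ȳ) = N²·(1 − n/N)·s²/n.
f = 5950/35604 = 0.16711605; Var(ȳ) = 0.83288395·80190/5950 = 11.225036.
Var(Ŷ) = 35604² · 11.225036 = 1.4229359 × 10^10.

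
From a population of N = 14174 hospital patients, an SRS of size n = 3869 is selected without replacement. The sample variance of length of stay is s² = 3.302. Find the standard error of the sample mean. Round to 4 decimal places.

0.0249

Under SRS without replacement, Var(ȳ) = (1 − f)·s²/n with f = n/N = 3869/14174 = 0.27296458.
Var(ȳ) = (1 − 0.27296458)·3.302/3869 = 0.72703542·8.534505 × 10^-4 = 6.2048874 × 10^-4.
SE(ȳ) = √(6.2048874 × 10^-4) = 0.0249.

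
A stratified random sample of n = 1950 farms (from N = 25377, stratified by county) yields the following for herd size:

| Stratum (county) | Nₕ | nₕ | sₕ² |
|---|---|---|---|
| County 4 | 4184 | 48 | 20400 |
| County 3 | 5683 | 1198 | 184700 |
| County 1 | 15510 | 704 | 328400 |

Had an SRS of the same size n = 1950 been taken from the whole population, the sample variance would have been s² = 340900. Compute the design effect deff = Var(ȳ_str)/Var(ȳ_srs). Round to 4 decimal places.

Var(ȳ_str) = Σ Wₕ²(1−fₕ)sₕ²/nₕ with Wₕ = Nₕ/25377:
  County 4: (4184/25377)²·(1−48/4184)·20400/48 = 11.420381
  County 3: (5683/25377)²·(1−1198/5683)·184700/1198 = 6.1019637
  County 1: (15510/25377)²·(1−704/15510)·328400/704 = 166.34106
  → Var(ȳ_str) = 183.8634.
Var(ȳ_srs) = (1 − 1950/25377)·340900/1950 = 161.38709.
deff = 183.8634 / 161.38709 = 1.1393.

1.1393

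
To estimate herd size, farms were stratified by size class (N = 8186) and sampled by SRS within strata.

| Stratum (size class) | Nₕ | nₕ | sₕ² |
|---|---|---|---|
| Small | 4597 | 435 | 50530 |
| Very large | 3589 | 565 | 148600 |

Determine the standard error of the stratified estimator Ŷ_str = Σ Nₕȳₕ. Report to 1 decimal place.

Var(Ŷ_str) = Σₕ Nₕ²(1 − fₕ)sₕ²/nₕ.
Small: 4597²·(1 − 435/4597)·50530/435 = 2.2224737 × 10^9.
Very large: 3589²·(1 − 565/3589)·148600/565 = 2.8544708 × 10^9.
Sum = 5.0769445 × 10^9.
SE = √(5.0769445 × 10^9) = 71252.7.

71252.7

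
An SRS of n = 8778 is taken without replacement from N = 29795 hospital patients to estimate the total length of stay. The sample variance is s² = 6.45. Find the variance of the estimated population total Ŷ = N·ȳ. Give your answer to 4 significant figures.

Var(Ŷ) = N²·Var(ȳ) = N²·(1 − n/N)·s²/n.
f = 8778/29795 = 0.29461319; Var(ȳ) = 0.70538681·6.45/8778 = 5.1831225 × 10^-4.
Var(Ŷ) = 29795² · (5.1831225 × 10^-4) = 460127.57.

460100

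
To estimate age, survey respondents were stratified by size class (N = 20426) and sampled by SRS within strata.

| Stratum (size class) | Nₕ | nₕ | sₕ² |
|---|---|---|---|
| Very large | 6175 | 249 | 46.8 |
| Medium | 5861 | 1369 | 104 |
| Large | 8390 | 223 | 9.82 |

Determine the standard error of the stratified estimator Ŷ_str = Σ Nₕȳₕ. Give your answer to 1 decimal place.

Var(Ŷ_str) = Σₕ Nₕ²(1 − fₕ)sₕ²/nₕ.
Very large: 6175²·(1 − 249/6175)·46.8/249 = 6.8777299 × 10^6.
Medium: 5861²·(1 − 1369/5861)·104/1369 = 2.0000523 × 10^6.
Large: 8390²·(1 − 223/8390)·9.82/223 = 3.0173879 × 10^6.
Sum = 1.189517 × 10^7.
SE = √(1.189517 × 10^7) = 3448.9.

3448.9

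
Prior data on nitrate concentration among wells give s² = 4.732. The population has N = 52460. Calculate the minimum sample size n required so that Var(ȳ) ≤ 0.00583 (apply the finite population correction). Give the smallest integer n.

Without fpc, n₀ = s²/D = 4.732/0.00583 = 811.6638.
With fpc, (1 − n/N)·s²/n ≤ D requires n ≥ n₀/(1 + n₀/N) = 811.6638/(1 + 811.6638/52460) = 799.2970.
Rounding up, n = 800.

800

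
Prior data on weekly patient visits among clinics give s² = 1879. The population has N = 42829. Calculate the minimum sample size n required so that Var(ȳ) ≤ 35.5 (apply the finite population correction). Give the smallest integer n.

53

Without fpc, n₀ = s²/D = 1879/35.5 = 52.9296.
With fpc, (1 − n/N)·s²/n ≤ D requires n ≥ n₀/(1 + n₀/N) = 52.9296/(1 + 52.9296/42829) = 52.8643.
Rounding up, n = 53.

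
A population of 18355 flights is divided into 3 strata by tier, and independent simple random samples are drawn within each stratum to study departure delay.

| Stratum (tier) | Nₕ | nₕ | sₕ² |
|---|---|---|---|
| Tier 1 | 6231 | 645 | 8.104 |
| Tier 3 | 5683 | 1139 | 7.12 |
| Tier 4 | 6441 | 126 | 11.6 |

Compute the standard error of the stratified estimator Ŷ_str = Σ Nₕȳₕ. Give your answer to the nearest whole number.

Var(Ŷ_str) = Σₕ Nₕ²(1 − fₕ)sₕ²/nₕ.
Tier 1: 6231²·(1 − 645/6231)·8.104/645 = 437319.05.
Tier 3: 5683²·(1 − 1139/5683)·7.12/1139 = 161425.54.
Tier 4: 6441²·(1 − 126/6441)·11.6/126 = 3.7446747 × 10^6.
Sum = 4.3434193 × 10^6.
SE = √(4.3434193 × 10^6) = 2084.

2084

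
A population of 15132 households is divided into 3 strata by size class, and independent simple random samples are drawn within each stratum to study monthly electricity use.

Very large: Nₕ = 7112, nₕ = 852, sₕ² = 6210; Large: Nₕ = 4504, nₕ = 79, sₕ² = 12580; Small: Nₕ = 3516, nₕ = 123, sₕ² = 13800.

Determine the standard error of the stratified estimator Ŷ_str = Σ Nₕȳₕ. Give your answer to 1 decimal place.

Var(Ŷ_str) = Σₕ Nₕ²(1 − fₕ)sₕ²/nₕ.
Very large: 7112²·(1 − 852/7112)·6210/852 = 3.2450253 × 10^8.
Large: 4504²·(1 − 79/4504)·12580/79 = 3.1736951 × 10^9.
Small: 3516²·(1 − 123/3516)·13800/123 = 1.338464 × 10^9.
Sum = 4.8366616 × 10^9.
SE = √(4.8366616 × 10^9) = 69546.1.

69546.1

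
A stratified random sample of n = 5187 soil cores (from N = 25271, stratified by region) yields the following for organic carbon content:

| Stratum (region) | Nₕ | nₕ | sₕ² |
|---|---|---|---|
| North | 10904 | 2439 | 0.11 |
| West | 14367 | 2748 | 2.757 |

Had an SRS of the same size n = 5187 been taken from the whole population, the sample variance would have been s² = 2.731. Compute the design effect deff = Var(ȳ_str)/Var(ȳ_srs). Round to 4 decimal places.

0.6423

Var(ȳ_str) = Σ Wₕ²(1−fₕ)sₕ²/nₕ with Wₕ = Nₕ/25271:
  North: (10904/25271)²·(1−2439/10904)·0.11/2439 = 6.5185175 × 10^-6
  West: (14367/25271)²·(1−2748/14367)·2.757/2748 = 2.622467 × 10^-4
  → Var(ȳ_str) = 2.6876522 × 10^-4.
Var(ȳ_srs) = (1 − 5187/25271)·2.731/5187 = 4.1844004 × 10^-4.
deff = (2.6876522 × 10^-4) / (4.1844004 × 10^-4) = 0.6423.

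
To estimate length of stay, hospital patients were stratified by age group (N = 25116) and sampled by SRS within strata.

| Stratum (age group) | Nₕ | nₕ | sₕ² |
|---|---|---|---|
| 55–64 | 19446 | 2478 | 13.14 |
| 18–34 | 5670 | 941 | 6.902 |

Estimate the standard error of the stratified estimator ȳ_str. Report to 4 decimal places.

Var(ȳ_str) = Σₕ Wₕ²(1 − fₕ)sₕ²/nₕ with Wₕ = Nₕ/N, N = 25116.
55–64: Wₕ = 0.77424749; term = 0.77424749²·(1 − 0.12742981)·13.14/2478 = 0.0027736653.
18–34: Wₕ = 0.22575251; term = 0.22575251²·(1 − 0.16596120)·6.902/941 = 3.1177175 × 10^-4.
Sum = 0.0030854371.
SE = √(0.0030854371) = 0.0555.

0.0555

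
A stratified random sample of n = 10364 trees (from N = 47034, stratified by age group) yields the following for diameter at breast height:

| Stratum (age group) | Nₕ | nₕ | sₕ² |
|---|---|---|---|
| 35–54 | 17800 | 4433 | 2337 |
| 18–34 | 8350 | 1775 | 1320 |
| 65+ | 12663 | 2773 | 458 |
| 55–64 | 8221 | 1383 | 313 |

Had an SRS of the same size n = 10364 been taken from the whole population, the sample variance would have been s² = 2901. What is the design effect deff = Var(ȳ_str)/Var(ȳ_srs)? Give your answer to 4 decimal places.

0.4136

Var(ȳ_str) = Σ Wₕ²(1−fₕ)sₕ²/nₕ with Wₕ = Nₕ/47034:
  35–54: (17800/47034)²·(1−4433/17800)·2337/4433 = 0.05670105
  18–34: (8350/47034)²·(1−1775/8350)·1320/1775 = 0.018455847
  65+: (12663/47034)²·(1−2773/12663)·458/2773 = 0.0093502813
  55–64: (8221/47034)²·(1−1383/8221)·313/1383 = 0.0057511153
  → Var(ȳ_str) = 0.090258294.
Var(ȳ_srs) = (1 − 10364/47034)·2901/10364 = 0.21823245.
deff = 0.090258294 / 0.21823245 = 0.4136.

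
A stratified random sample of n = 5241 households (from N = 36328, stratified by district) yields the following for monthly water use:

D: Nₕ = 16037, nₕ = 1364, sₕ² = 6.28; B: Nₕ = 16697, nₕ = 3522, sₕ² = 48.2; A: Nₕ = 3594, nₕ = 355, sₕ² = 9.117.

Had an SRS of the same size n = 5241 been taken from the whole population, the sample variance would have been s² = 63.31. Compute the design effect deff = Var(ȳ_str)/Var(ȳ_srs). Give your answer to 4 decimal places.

0.3220

Var(ȳ_str) = Σ Wₕ²(1−fₕ)sₕ²/nₕ with Wₕ = Nₕ/36328:
  D: (16037/36328)²·(1−1364/16037)·6.28/1364 = 8.2092663 × 10^-4
  B: (16697/36328)²·(1−3522/16697)·48.2/3522 = 0.0022812022
  A: (3594/36328)²·(1−355/3594)·9.117/355 = 2.2653204 × 10^-4
  → Var(ȳ_str) = 0.0033286609.
Var(ȳ_srs) = (1 − 5241/36328)·63.31/5241 = 0.010337023.
deff = 0.0033286609 / 0.010337023 = 0.3220.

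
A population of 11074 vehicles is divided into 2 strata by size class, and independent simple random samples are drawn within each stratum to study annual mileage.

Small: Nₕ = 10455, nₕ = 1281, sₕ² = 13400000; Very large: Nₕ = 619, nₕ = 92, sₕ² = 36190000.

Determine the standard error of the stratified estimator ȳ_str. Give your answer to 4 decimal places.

Var(ȳ_str) = Σₕ Wₕ²(1 − fₕ)sₕ²/nₕ with Wₕ = Nₕ/N, N = 11074.
Small: Wₕ = 0.94410331; term = 0.94410331²·(1 − 0.12252511)·13400000/1281 = 8181.4335.
Very large: Wₕ = 0.05589669; term = 0.05589669²·(1 − 0.14862682)·36190000/92 = 1046.3886.
Sum = 9227.8221.
SE = √(9227.8221) = 96.0616.

96.0616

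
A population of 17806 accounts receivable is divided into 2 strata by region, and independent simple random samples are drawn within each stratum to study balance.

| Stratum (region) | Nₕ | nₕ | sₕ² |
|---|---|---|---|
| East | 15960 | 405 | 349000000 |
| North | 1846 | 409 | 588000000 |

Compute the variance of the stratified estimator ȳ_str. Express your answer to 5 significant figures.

Var(ȳ_str) = Σₕ Wₕ²(1 − fₕ)sₕ²/nₕ with Wₕ = Nₕ/N, N = 17806.
East: Wₕ = 0.89632708; term = 0.89632708²·(1 − 0.02537594)·349000000/405 = 674746.39.
North: Wₕ = 0.10367292; term = 0.10367292²·(1 − 0.22156013)·588000000/409 = 12028.452.
Sum = 686774.84.

686770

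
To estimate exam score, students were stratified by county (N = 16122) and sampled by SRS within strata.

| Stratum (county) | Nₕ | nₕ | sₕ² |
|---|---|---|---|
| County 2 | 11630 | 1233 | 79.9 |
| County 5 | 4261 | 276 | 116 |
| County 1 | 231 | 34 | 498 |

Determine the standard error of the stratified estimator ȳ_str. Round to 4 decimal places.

Var(ȳ_str) = Σₕ Wₕ²(1 − fₕ)sₕ²/nₕ with Wₕ = Nₕ/N, N = 16122.
County 2: Wₕ = 0.72137452; term = 0.72137452²·(1 − 0.10601892)·79.9/1233 = 0.030146273.
County 5: Wₕ = 0.26429723; term = 0.26429723²·(1 − 0.06477353)·116/276 = 0.027456864.
County 1: Wₕ = 0.01432825; term = 0.01432825²·(1 − 0.14718615)·498/34 = 0.0025644297.
Sum = 0.060167567.
SE = √(0.060167567) = 0.2453.

0.2453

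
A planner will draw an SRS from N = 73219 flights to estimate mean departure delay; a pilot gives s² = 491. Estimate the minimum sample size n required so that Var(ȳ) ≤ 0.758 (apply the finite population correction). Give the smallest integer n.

643

Without fpc, n₀ = s²/D = 491/0.758 = 647.7573.
With fpc, (1 − n/N)·s²/n ≤ D requires n ≥ n₀/(1 + n₀/N) = 647.7573/(1 + 647.7573/73219) = 642.0769.
Rounding up, n = 643.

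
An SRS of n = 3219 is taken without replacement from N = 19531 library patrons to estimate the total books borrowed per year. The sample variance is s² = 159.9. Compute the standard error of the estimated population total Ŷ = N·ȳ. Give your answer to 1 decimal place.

Var(Ŷ) = N²·Var(ȳ) = N²·(1 − n/N)·s²/n.
f = 3219/19531 = 0.16481491; Var(ȳ) = 0.83518509·159.9/3219 = 0.041486827.
Var(Ŷ) = 19531² · 0.041486827 = 1.5825563 × 10^7.
SE(Ŷ) = √(1.5825563 × 10^7) = 3978.1.

3978.1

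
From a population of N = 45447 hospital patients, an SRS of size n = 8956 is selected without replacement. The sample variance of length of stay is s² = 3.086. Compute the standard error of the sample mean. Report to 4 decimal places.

0.0166

Under SRS without replacement, Var(ȳ) = (1 − f)·s²/n with f = n/N = 8956/45447 = 0.19706471.
Var(ȳ) = (1 − 0.19706471)·3.086/8956 = 0.80293529·3.4457347 × 10^-4 = 2.766702 × 10^-4.
SE(ȳ) = √(2.766702 × 10^-4) = 0.0166.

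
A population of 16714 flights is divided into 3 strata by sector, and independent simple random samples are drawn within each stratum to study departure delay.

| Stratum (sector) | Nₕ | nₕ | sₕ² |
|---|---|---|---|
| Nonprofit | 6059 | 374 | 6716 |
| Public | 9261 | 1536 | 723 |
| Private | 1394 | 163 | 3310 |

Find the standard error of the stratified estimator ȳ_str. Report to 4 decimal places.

Var(ȳ_str) = Σₕ Wₕ²(1 − fₕ)sₕ²/nₕ with Wₕ = Nₕ/N, N = 16714.
Nonprofit: Wₕ = 0.36251047; term = 0.36251047²·(1 − 0.06172636)·6716/374 = 2.2141636.
Public: Wₕ = 0.55408639; term = 0.55408639²·(1 − 0.16585682)·723/1536 = 0.12054318.
Private: Wₕ = 0.08340314; term = 0.08340314²·(1 − 0.11692970)·3310/163 = 0.12473847.
Sum = 2.4594453.
SE = √(2.4594453) = 1.5683.

1.5683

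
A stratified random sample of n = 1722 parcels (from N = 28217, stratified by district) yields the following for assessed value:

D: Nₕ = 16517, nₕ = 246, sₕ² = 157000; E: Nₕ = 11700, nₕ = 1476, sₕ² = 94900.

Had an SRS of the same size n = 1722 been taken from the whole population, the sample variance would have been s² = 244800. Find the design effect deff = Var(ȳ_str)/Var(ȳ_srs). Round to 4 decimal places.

Var(ȳ_str) = Σ Wₕ²(1−fₕ)sₕ²/nₕ with Wₕ = Nₕ/28217:
  D: (16517/28217)²·(1−246/16517)·157000/246 = 215.42112
  E: (11700/28217)²·(1−1476/11700)·94900/1476 = 9.6597276
  → Var(ȳ_str) = 225.08085.
Var(ȳ_srs) = (1 − 1722/28217)·244800/1722 = 133.48466.
deff = 225.08085 / 133.48466 = 1.6862.

1.6862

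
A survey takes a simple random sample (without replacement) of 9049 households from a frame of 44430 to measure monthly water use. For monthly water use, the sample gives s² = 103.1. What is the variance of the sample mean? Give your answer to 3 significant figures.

0.00907

Under SRS without replacement, Var(ȳ) = (1 − f)·s²/n with f = n/N = 9049/44430 = 0.20366869.
Var(ȳ) = (1 − 0.20366869)·103.1/9049 = 0.79633131·0.011393524 = 0.00907302.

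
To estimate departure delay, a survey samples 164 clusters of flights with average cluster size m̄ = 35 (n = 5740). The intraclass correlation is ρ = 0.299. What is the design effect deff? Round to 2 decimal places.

deff = 1 + (35 − 1)·0.299 = 1 + 10.166 = 11.166.

11.17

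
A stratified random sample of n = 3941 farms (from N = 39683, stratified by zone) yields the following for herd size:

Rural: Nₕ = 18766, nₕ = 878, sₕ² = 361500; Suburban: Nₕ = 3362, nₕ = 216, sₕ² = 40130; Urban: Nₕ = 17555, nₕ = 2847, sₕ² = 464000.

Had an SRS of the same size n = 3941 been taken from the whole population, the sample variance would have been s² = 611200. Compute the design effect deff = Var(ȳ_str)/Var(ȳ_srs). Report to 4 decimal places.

0.8286

Var(ȳ_str) = Σ Wₕ²(1−fₕ)sₕ²/nₕ with Wₕ = Nₕ/39683:
  Rural: (18766/39683)²·(1−878/18766)·361500/878 = 87.768422
  Suburban: (3362/39683)²·(1−216/3362)·40130/216 = 1.2478513
  Urban: (17555/39683)²·(1−2847/17555)·464000/2847 = 26.722432
  → Var(ȳ_str) = 115.73871.
Var(ȳ_srs) = (1 − 3941/39683)·611200/3941 = 139.68548.
deff = 115.73871 / 139.68548 = 0.8286.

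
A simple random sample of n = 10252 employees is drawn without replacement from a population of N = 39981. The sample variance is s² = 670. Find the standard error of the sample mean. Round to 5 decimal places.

0.22044

Under SRS without replacement, Var(ȳ) = (1 − f)·s²/n with f = n/N = 10252/39981 = 0.25642180.
Var(ȳ) = (1 − 0.25642180)·670/10252 = 0.74357820·0.065353102 = 0.048595142.
SE(ȳ) = √(0.048595142) = 0.22044.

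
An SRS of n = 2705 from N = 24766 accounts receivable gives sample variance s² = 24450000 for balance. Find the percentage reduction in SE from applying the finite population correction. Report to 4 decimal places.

5.6190

f = n/N = 2705/24766 = 0.10922232.
SE_no-fpc = √(s²/n) = 95.072693; SE_fpc = √((1−f)s²/n) = 89.730577.
Ratio = √(1−f) = 0.94381019. Reduction = 100·(1 − 0.94381019) = 5.6190%.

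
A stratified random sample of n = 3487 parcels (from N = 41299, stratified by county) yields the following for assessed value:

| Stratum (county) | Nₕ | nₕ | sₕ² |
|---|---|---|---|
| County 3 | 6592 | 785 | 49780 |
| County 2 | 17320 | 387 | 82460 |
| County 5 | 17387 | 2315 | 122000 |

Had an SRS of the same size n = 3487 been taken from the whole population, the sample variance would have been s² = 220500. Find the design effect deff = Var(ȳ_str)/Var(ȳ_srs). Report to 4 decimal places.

0.7973

Var(ȳ_str) = Σ Wₕ²(1−fₕ)sₕ²/nₕ with Wₕ = Nₕ/41299:
  County 3: (6592/41299)²·(1−785/6592)·49780/785 = 1.4232303
  County 2: (17320/41299)²·(1−387/17320)·82460/387 = 36.638281
  County 5: (17387/41299)²·(1−2315/17387)·122000/2315 = 8.0970217
  → Var(ȳ_str) = 46.158533.
Var(ȳ_srs) = (1 − 3487/41299)·220500/3487 = 57.89576.
deff = 46.158533 / 57.89576 = 0.7973.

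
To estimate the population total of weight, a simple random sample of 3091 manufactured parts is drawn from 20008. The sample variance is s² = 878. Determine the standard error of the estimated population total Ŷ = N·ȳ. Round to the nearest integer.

Var(Ŷ) = N²·Var(ȳ) = N²·(1 − n/N)·s²/n.
f = 3091/20008 = 0.15448820; Var(ȳ) = 0.84551180·878/3091 = 0.24016802.
Var(Ŷ) = 20008² · 0.24016802 = 9.6144077 × 10^7.
SE(Ŷ) = √(9.6144077 × 10^7) = 9805.

9805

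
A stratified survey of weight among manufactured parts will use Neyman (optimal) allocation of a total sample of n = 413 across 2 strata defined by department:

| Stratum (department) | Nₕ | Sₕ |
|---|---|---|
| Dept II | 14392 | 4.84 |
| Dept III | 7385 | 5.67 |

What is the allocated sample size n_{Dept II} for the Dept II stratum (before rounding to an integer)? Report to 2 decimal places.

257.94

Neyman allocation: nₕ = n·NₕSₕ / Σⱼ NⱼSⱼ.
Σ NⱼSⱼ = 14392·4.84 + 7385·5.67 = 111530.23.
n_{Dept II} = 413·14392·4.84 / 111530.23 = 257.94.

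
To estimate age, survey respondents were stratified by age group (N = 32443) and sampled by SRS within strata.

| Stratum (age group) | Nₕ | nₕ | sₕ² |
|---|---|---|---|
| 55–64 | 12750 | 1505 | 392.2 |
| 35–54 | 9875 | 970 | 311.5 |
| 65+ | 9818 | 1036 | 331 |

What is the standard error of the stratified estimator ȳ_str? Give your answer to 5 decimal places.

Var(ȳ_str) = Σₕ Wₕ²(1 − fₕ)sₕ²/nₕ with Wₕ = Nₕ/N, N = 32443.
55–64: Wₕ = 0.39299695; term = 0.39299695²·(1 − 0.11803922)·392.2/1505 = 0.035497578.
35–54: Wₕ = 0.30437999; term = 0.30437999²·(1 − 0.09822785)·311.5/970 = 0.02682967.
65+: Wₕ = 0.30262306; term = 0.30262306²·(1 − 0.10552047)·331/1036 = 0.026172348.
Sum = 0.088499596.
SE = √(0.088499596) = 0.29749.

0.29749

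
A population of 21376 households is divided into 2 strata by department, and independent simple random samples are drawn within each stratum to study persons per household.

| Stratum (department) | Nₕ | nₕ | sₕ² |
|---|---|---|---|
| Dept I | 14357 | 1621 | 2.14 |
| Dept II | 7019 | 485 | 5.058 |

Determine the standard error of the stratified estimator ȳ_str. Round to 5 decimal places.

0.03969

Var(ȳ_str) = Σₕ Wₕ²(1 − fₕ)sₕ²/nₕ with Wₕ = Nₕ/N, N = 21376.
Dept I: Wₕ = 0.67164109; term = 0.67164109²·(1 − 0.11290660)·2.14/1621 = 5.2829272 × 10^-4.
Dept II: Wₕ = 0.32835891; term = 0.32835891²·(1 − 0.06909816)·5.058/485 = 0.0010467394.
Sum = 0.0015750321.
SE = √(0.0015750321) = 0.03969.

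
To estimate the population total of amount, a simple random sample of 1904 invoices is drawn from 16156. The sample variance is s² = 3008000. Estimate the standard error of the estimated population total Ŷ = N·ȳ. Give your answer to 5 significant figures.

Var(Ŷ) = N²·Var(ȳ) = N²·(1 − n/N)·s²/n.
f = 1904/16156 = 0.11785095; Var(ȳ) = 0.88214905·3008000/1904 = 1393.6472.
Var(Ŷ) = 16156² · 1393.6472 = 3.6376469 × 10^11.
SE(Ŷ) = √(3.6376469 × 10^11) = 603130.

603130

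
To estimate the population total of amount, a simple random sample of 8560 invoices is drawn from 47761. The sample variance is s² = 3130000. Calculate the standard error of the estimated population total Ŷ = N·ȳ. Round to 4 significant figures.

827400

Var(Ŷ) = N²·Var(ȳ) = N²·(1 − n/N)·s²/n.
f = 8560/47761 = 0.17922573; Var(ȳ) = 0.82077427·3130000/8560 = 300.11956.
Var(Ŷ) = 47761² · 300.11956 = 6.8460667 × 10^11.
SE(Ŷ) = √(6.8460667 × 10^11) = 827400.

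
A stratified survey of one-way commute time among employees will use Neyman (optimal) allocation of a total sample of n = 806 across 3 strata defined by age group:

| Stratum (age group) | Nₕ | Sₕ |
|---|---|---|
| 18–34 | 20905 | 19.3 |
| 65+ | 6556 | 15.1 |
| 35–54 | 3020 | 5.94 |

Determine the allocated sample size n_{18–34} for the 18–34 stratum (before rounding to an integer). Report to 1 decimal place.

624.9

Neyman allocation: nₕ = n·NₕSₕ / Σⱼ NⱼSⱼ.
Σ NⱼSⱼ = 20905·19.3 + 6556·15.1 + 3020·5.94 = 520400.9.
n_{18–34} = 806·20905·19.3 / 520400.9 = 624.9.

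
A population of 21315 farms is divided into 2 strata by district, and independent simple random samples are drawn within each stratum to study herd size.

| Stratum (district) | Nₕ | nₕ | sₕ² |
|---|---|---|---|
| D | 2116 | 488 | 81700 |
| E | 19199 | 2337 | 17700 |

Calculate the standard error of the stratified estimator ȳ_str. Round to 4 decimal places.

Var(ȳ_str) = Σₕ Wₕ²(1 − fₕ)sₕ²/nₕ with Wₕ = Nₕ/N, N = 21315.
D: Wₕ = 0.09927281; term = 0.09927281²·(1 − 0.23062382)·81700/488 = 1.2694092.
E: Wₕ = 0.90072719; term = 0.90072719²·(1 − 0.12172509)·17700/2337 = 5.396741.
Sum = 6.6661502.
SE = √(6.6661502) = 2.5819.

2.5819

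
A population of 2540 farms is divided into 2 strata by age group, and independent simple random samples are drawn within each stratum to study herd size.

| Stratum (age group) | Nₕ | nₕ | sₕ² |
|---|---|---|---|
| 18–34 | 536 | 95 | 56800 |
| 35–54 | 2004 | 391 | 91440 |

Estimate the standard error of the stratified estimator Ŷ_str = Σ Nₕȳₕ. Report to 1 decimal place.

Var(Ŷ_str) = Σₕ Nₕ²(1 − fₕ)sₕ²/nₕ.
18–34: 536²·(1 − 95/536)·56800/95 = 1.4132797 × 10^8.
35–54: 2004²·(1 − 391/2004)·91440/391 = 7.5594734 × 10^8.
Sum = 8.9727531 × 10^8.
SE = √(8.9727531 × 10^8) = 29954.6.

29954.6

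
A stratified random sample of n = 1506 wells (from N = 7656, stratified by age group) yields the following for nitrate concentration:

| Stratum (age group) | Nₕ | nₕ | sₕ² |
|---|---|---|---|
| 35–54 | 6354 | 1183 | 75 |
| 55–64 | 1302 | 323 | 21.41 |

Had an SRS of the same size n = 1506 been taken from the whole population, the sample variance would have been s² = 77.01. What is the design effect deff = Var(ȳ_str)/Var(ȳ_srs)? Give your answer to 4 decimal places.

0.9003

Var(ȳ_str) = Σ Wₕ²(1−fₕ)sₕ²/nₕ with Wₕ = Nₕ/7656:
  35–54: (6354/7656)²·(1−1183/6354)·75/1183 = 0.035538117
  55–64: (1302/7656)²·(1−323/1302)·21.41/323 = 0.0014414646
  → Var(ȳ_str) = 0.036979582.
Var(ȳ_srs) = (1 − 1506/7656)·77.01/1506 = 0.041076681.
deff = 0.036979582 / 0.041076681 = 0.9003.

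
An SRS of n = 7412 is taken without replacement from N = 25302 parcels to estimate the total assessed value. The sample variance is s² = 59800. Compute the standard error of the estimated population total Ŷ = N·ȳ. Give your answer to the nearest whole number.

60432

Var(Ŷ) = N²·Var(ȳ) = N²·(1 − n/N)·s²/n.
f = 7412/25302 = 0.29294127; Var(ȳ) = 0.70705873·59800/7412 = 5.7045483.
Var(Ŷ) = 25302² · 5.7045483 = 3.6520016 × 10^9.
SE(Ŷ) = √(3.6520016 × 10^9) = 60432.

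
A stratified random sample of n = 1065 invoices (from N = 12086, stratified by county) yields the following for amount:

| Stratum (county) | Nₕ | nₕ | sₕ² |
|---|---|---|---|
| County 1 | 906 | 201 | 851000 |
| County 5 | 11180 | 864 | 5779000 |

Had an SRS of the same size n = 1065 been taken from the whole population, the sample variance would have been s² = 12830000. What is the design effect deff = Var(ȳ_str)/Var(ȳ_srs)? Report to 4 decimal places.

Var(ȳ_str) = Σ Wₕ²(1−fₕ)sₕ²/nₕ with Wₕ = Nₕ/12086:
  County 1: (906/12086)²·(1−201/906)·851000/201 = 18.513377
  County 5: (11180/12086)²·(1−864/11180)·5779000/864 = 5281.1306
  → Var(ȳ_str) = 5299.644.
Var(ȳ_srs) = (1 − 1065/12086)·12830000/1065 = 10985.39.
deff = 5299.644 / 10985.39 = 0.4824.

0.4824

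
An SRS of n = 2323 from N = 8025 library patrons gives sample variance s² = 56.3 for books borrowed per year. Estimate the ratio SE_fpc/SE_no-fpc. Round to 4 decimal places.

f = n/N = 2323/8025 = 0.28947040.
SE_no-fpc = √(s²/n) = 0.15567884; SE_fpc = √((1−f)s²/n) = 0.13122624.
Ratio = √(1−f) = 0.84292918.

0.8429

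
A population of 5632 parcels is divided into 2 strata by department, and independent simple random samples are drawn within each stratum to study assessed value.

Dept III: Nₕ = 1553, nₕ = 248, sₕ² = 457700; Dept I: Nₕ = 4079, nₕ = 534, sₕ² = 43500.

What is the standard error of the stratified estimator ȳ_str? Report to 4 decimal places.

Var(ȳ_str) = Σₕ Wₕ²(1 − fₕ)sₕ²/nₕ with Wₕ = Nₕ/N, N = 5632.
Dept III: Wₕ = 0.27574574; term = 0.27574574²·(1 − 0.15969092)·457700/248 = 117.91958.
Dept I: Wₕ = 0.72425426; term = 0.72425426²·(1 − 0.13091444)·43500/534 = 37.135789.
Sum = 155.05537.
SE = √(155.05537) = 12.4521.

12.4521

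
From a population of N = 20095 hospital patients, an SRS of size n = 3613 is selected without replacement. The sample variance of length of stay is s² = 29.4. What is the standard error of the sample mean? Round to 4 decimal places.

0.0817

Under SRS without replacement, Var(ȳ) = (1 − f)·s²/n with f = n/N = 3613/20095 = 0.17979597.
Var(ȳ) = (1 − 0.17979597)·29.4/3613 = 0.82020403·0.008137282 = 0.0066742315.
SE(ȳ) = √(0.0066742315) = 0.0817.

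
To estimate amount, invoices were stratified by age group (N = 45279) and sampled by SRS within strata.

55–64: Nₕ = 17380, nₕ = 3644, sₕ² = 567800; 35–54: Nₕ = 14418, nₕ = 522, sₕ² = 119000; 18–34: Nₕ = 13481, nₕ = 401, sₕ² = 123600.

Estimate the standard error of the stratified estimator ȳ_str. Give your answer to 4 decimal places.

8.1812

Var(ȳ_str) = Σₕ Wₕ²(1 − fₕ)sₕ²/nₕ with Wₕ = Nₕ/N, N = 45279.
55–64: Wₕ = 0.38384240; term = 0.38384240²·(1 − 0.20966628)·567800/3644 = 18.144016.
35–54: Wₕ = 0.31842576; term = 0.31842576²·(1 − 0.03620474)·119000/522 = 22.278073.
18–34: Wₕ = 0.29773184; term = 0.29773184²·(1 − 0.02974557)·123600/401 = 26.510035.
Sum = 66.932124.
SE = √(66.932124) = 8.1812.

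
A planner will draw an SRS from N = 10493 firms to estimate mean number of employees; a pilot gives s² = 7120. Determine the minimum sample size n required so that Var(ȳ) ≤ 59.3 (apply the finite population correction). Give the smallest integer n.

119

Without fpc, n₀ = s²/D = 7120/59.3 = 120.0675.
With fpc, (1 − n/N)·s²/n ≤ D requires n ≥ n₀/(1 + n₀/N) = 120.0675/(1 + 120.0675/10493) = 118.7092.
Rounding up, n = 119.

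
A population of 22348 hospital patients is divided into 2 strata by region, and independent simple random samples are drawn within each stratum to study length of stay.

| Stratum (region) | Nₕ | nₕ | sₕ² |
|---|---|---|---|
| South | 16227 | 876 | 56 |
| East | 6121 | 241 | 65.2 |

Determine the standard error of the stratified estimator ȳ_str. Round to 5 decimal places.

0.22667

Var(ȳ_str) = Σₕ Wₕ²(1 − fₕ)sₕ²/nₕ with Wₕ = Nₕ/N, N = 22348.
South: Wₕ = 0.72610524; term = 0.72610524²·(1 − 0.05398410)·56/876 = 0.031884639.
East: Wₕ = 0.27389476; term = 0.27389476²·(1 − 0.03937265)·65.2/241 = 0.019496333.
Sum = 0.051380972.
SE = √(0.051380972) = 0.22667.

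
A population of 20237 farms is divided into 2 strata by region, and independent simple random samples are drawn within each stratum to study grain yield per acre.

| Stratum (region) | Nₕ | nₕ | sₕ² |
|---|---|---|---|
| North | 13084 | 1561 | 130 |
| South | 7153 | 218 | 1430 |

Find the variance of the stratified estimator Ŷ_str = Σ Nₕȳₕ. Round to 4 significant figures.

Var(Ŷ_str) = Σₕ Nₕ²(1 − fₕ)sₕ²/nₕ.
North: 13084²·(1 − 1561/13084)·130/1561 = 1.2555862 × 10^7.
South: 7153²·(1 − 218/7153)·1430/218 = 3.2539752 × 10^8.
Sum = 3.3795338 × 10^8.

3.380 × 10^8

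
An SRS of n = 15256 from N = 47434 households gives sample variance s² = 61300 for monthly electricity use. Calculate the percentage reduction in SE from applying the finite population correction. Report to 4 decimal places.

17.6365

f = n/N = 15256/47434 = 0.32162584.
SE_no-fpc = √(s²/n) = 2.0045177; SE_fpc = √((1−f)s²/n) = 1.6509904.
Ratio = √(1−f) = 0.82363473. Reduction = 100·(1 − 0.82363473) = 17.6365%.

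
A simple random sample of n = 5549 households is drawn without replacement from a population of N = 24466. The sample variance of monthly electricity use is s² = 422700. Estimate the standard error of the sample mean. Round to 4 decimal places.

7.6746

Under SRS without replacement, Var(ȳ) = (1 − f)·s²/n with f = n/N = 5549/24466 = 0.22680455.
Var(ȳ) = (1 − 0.22680455)·422700/5549 = 0.77319545·76.175888 = 58.89885.
SE(ȳ) = √(58.89885) = 7.6746.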